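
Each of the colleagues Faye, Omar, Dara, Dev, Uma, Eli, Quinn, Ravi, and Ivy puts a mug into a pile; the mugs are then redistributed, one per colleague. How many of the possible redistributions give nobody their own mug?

Count assignments avoiding every fixed point. For any j of the 9 colleagues fixed to their own mug, the other 9−j can be arranged in (9−j)! ways.
By inclusion–exclusion this is Σ_{j=0}^{9} (−1)^j C(9,j)·(9−j)!.
Computing: 362880 − 362880 + 181440 − 60480 + 15120 − 3024 + 504 − 72 + 9 − 1 = 133496.

133496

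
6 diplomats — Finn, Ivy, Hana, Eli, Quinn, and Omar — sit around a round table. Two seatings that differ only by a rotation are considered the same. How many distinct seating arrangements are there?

120

Around a circle, 6 distinct people have 6!/6 = (5)! = 120 rotationally distinct seatings.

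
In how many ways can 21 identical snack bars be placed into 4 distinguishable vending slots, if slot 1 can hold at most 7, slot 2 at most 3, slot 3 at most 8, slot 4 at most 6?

20

Without the upper bounds there are C(24,3) = 2024 ways to split 21 among 4 vending slots.
Subtract solutions that violate a single cap (substitute x_i' = x_i − (cap_i+1)): x_1 ≥ 8 gives C(16,3) = 560; x_2 ≥ 4 gives C(20,3) = 1140; x_3 ≥ 9 gives C(15,3) = 455; x_4 ≥ 7 gives C(17,3) = 680. Together 2835.
Add back pairs where two caps are both exceeded: 220 + 35 + 84 + 165 + 286 + 56 = 846.
Subtract triples: 1 + 10 + 0 + 4 = 15.
By inclusion–exclusion the count is 2024 − 2835 + 846 − 15 = 20.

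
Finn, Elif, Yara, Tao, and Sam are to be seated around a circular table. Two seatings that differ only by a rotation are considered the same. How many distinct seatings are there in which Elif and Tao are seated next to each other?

12

Glue Elif and Tao into a block (2 internal orders). Seating 4 units around a circle gives (3)! arrangements.
So 2 × (3)! = 2 × 6 = 12.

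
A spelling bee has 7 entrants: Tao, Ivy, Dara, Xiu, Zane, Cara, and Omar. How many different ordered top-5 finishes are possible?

This is an ordered selection of 5 from 7: P(7,5).
That gives 7 × 6 × 5 × 4 × 3 = 2520.

2520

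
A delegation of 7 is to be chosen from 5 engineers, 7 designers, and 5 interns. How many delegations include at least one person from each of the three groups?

With no constraint there are C(17,7) = 19448 possible selections.
Selections missing a whole group: no engineers → C(12,7) = 792; no designers → C(10,7) = 120; no interns → C(12,7) = 792.
Add back selections omitting two groups (i.e. drawn from a single group): C(5,7) + C(7,7) + C(5,7) = 1.
By inclusion–exclusion: 19448 − 1704 + 1 = 17745.

17745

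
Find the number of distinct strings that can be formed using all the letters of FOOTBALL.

Letter multiplicities in FOOTBALL: A×1, B×1, F×1, L×2, O×2, T×1.
The number of distinct arrangements is 8!/(2!·2!) = 40320/4 = 10080.

10080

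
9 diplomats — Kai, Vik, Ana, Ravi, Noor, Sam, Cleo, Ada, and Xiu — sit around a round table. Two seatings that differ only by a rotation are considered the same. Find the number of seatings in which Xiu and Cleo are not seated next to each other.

All circular seatings of 9 people number (8)! = 40320.
Seatings with Xiu beside Cleo: treat them as a block with 2 internal orders, giving 2 × (7)! = 10080.
Subtracting, 40320 − 10080 = 30240.

30240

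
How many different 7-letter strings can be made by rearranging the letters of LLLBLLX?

42

The 7 letters of LLLBLLX have repeats: L appearing 5 times.
Dividing 7! = 5040 by 5! = 120 for the repeated letters gives 42.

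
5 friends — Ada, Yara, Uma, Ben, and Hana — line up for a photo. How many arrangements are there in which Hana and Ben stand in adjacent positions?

Glue Hana and Ben into one block (2 internal orders), leaving 4 units to arrange in a row.
That gives 2 × 4! = 2 × 24 = 48.

48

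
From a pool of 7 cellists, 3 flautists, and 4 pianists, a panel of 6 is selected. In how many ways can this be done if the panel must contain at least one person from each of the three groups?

Unrestricted: C(14,6) = 3003 ways to pick any 6 of the 14.
Selections missing a whole group: no cellists → C(7,6) = 7; no flautists → C(11,6) = 462; no pianists → C(10,6) = 210.
Add back selections omitting two groups (i.e. drawn from a single group): C(7,6) + C(3,6) + C(4,6) = 7.
By inclusion–exclusion: 3003 − 679 + 7 = 2331.

2331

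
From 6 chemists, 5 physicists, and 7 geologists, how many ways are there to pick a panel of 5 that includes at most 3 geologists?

8162

Split by how many geologists are chosen (0 through 3).
Sum: C(7,0)·C(11,5) + C(7,1)·C(11,4) + C(7,2)·C(11,3) + C(7,3)·C(11,2) = 462 + 2310 + 3465 + 1925 = 8162.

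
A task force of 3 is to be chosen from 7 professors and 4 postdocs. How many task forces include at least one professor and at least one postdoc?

126

Unrestricted: C(11,3) = 165 ways to pick any 3 of the 11.
Subtract selections that omit an entire group: no professors → C(4,3) = 4; no postdocs → C(7,3) = 35.
Both groups omitted at once is impossible, so 165 − 39 = 126.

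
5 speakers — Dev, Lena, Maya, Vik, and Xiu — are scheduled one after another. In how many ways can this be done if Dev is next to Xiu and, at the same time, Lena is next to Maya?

Treat {Dev,Xiu} as one block (2 orders) and {Lena,Maya} as another (2 orders).
That leaves 3 units to arrange: 2 × 2 × 3! = 4 × 6 = 24.

24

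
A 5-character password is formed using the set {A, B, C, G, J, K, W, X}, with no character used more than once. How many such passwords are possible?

With no repetition, fill the 5 characters in order: 8 choices, then 7, down to 4.
8 × 7 × 6 × 5 × 4 = 6720.

6720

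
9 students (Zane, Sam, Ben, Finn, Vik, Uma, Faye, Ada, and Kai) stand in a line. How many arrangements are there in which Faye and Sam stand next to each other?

80640

Treat {Faye, Sam} as a single unit. There are 8 units to order, and the pair itself can be ordered 2 ways.
So the count is 2·(8)! = 80640.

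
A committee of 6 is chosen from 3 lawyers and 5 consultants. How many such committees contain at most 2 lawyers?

18

Split by how many lawyers are chosen (0 through 2).
Sum: C(3,0)·C(5,6) + C(3,1)·C(5,5) + C(3,2)·C(5,4) = 0 + 3 + 15 = 18.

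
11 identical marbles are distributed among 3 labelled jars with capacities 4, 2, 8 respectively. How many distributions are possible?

By stars and bars, unrestricted non-negative solutions to x_1+…+x_3 = 11 number C(11+2,2) = 78.
Subtract solutions that violate a single cap (substitute x_i' = x_i − (cap_i+1)): x_1 ≥ 5 gives C(8,2) = 28; x_2 ≥ 3 gives C(10,2) = 45; x_3 ≥ 9 gives C(4,2) = 6. Together 79.
Add back pairs where two caps are both exceeded: 10 + 0 + 0 = 10.
By inclusion–exclusion the count is 78 − 79 + 10 = 9.

9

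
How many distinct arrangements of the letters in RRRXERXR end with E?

21

With the last slot taken by E, it remains to arrange the other 7 letters (RRRXRXR).
Those 7 letters have R appearing 5 times and X appearing twice, giving (7)!/(5!·2!) = 21.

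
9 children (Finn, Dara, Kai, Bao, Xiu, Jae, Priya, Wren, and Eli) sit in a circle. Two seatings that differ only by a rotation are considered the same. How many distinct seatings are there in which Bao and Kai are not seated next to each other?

All circular seatings of 9 people number (8)! = 40320.
Those with Bao next to Kai: fuse the pair into one unit and seat 8 units around a circle — 2·(7)! = 10080.
Subtracting, 40320 − 10080 = 30240.

30240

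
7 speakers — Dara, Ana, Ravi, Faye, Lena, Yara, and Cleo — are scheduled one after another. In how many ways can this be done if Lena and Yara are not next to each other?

Of the 7! = 5040 arrangements, those with Lena and Yara adjacent number 2 × 6! = 1440 (treat the pair as a block with 2 internal orders).
Complementary counting: 5040 − 1440 = 3600.

3600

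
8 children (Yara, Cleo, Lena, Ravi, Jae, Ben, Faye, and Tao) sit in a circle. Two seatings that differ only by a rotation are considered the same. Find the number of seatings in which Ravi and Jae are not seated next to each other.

Without the restriction there are (7)! = 5040 seatings.
Seatings with Ravi beside Jae: treat them as a block with 2 internal orders, giving 2 × (6)! = 1440.
Subtracting, 5040 − 1440 = 3600.

3600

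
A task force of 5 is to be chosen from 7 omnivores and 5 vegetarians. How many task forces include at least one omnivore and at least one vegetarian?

With no constraint there are C(12,5) = 792 possible selections.
Subtract selections that omit an entire group: no omnivores → C(5,5) = 1; no vegetarians → C(7,5) = 21.
Both groups omitted at once is impossible, so 792 − 22 = 770.

770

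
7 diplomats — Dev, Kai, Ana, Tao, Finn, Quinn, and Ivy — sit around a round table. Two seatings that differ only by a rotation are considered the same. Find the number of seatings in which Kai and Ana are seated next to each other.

Treat {Kai, Ana} as one unit (2 internal orders) and seat the resulting 6 units around the table: (5)! circular arrangements.
So 2 × (5)! = 2 × 120 = 240.

240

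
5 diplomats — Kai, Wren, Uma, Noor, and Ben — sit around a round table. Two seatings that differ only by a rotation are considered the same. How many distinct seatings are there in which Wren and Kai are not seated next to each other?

All circular seatings of 5 people number (4)! = 24.
Seatings with Wren beside Kai: treat them as a block with 2 internal orders, giving 2 × (3)! = 12.
Subtracting, 24 − 12 = 12.

12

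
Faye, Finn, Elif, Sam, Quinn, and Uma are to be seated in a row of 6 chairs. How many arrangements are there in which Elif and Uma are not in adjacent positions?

480

Of the 6! = 720 arrangements, those with Elif and Uma adjacent number 2 × 5! = 240 (treat the pair as a block with 2 internal orders).
Complementary counting: 720 − 240 = 480.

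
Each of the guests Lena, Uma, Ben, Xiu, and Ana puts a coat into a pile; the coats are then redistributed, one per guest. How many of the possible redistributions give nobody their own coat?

44

Count assignments avoiding every fixed point. For any j of the 5 guests fixed to their own coat, the other 5−j can be arranged in (5−j)! ways.
By inclusion–exclusion this is Σ_{j=0}^{5} (−1)^j C(5,j)·(5−j)!.
Computing: 120 − 120 + 60 − 20 + 5 − 1 = 44.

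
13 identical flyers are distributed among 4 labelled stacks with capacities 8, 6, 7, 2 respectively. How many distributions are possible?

133

By stars and bars, unrestricted non-negative solutions to x_1+…+x_4 = 13 number C(13+3,3) = 560.
Subtract solutions that violate a single cap (substitute x_i' = x_i − (cap_i+1)): x_1 ≥ 9 gives C(7,3) = 35; x_2 ≥ 7 gives C(9,3) = 84; x_3 ≥ 8 gives C(8,3) = 56; x_4 ≥ 3 gives C(13,3) = 286. Together 461.
Add back pairs where two caps are both exceeded: 0 + 0 + 4 + 0 + 20 + 10 = 34.
By inclusion–exclusion the count is 560 − 461 + 34 = 133.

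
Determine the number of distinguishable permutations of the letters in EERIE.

20

EERIE has 5 letters with E appearing 3 times.
Dividing 5! = 120 by 3! = 6 for the repeated letters gives 20.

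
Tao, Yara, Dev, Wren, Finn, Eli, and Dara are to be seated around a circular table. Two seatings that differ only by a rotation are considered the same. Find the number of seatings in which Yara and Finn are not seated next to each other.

480

Without the restriction there are (6)! = 720 seatings.
Seatings with Yara beside Finn: treat them as a block with 2 internal orders, giving 2 × (5)! = 240.
Subtracting, 720 − 240 = 480.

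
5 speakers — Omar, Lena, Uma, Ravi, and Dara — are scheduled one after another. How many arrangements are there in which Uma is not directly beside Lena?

There are 5! = 120 arrangements in all. If Uma and Lena are adjacent, merging them into one block gives 2·(4)! = 48 arrangements.
So 120 − 48 = 72 arrangements keep them apart.

72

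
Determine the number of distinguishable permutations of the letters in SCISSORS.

1680

Letter multiplicities in SCISSORS: C×1, I×1, O×1, R×1, S×4.
So there are 8! / (4!) = 1680 distinguishable arrangements.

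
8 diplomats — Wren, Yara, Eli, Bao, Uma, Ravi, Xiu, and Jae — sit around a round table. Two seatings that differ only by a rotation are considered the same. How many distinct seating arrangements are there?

5040

Fix one person's seat to break rotational symmetry; the remaining 7 people can be arranged in (7)! = 5040 ways.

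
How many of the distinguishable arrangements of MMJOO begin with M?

With the first slot taken by M, it remains to arrange the other 4 letters (MJOO).
Those 4 letters have O appearing twice, giving (4)!/(2!) = 12.

12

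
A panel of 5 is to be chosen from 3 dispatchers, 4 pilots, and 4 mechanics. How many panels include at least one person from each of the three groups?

364

Unrestricted: C(11,5) = 462 ways to pick any 5 of the 11.
Subtract selections that omit an entire group: no dispatchers → C(8,5) = 56; no pilots → C(7,5) = 21; no mechanics → C(7,5) = 21.
Add back selections omitting two groups (i.e. drawn from a single group): C(3,5) + C(4,5) + C(4,5) = 0.
By inclusion–exclusion: 462 − 98 + 0 = 364.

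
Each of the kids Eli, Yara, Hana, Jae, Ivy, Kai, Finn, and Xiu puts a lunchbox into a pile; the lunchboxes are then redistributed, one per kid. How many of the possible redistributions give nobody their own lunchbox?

Let Aᵢ be the assignments in which kid i gets their own lunchbox. We want the size of the complement of A₁∪…∪A_8.
By inclusion–exclusion this is Σ_{j=0}^{8} (−1)^j C(8,j)·(8−j)!.
Computing: 40320 − 40320 + 20160 − 6720 + 1680 − 336 + 56 − 8 + 1 = 14833.

14833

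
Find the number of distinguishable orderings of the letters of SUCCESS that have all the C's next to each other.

120

Treat the 2 copies of C as a single block. The multiset to arrange is then {CC, E, S, S, S, U}, 6 items in all.
That gives (6)!/(3!) = 120 arrangements.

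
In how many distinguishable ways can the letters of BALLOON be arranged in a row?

1260

BALLOON has 7 letters with L appearing twice and O appearing twice.
Dividing 7! = 5040 by 2!·2! = 4 for the repeated letters gives 1260.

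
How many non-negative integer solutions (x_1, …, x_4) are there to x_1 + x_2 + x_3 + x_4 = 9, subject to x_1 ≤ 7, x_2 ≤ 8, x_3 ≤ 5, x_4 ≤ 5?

By stars and bars, unrestricted non-negative solutions to x_1+…+x_4 = 9 number C(9+3,3) = 220.
Subtract solutions that violate a single cap (substitute x_i' = x_i − (cap_i+1)): x_1 ≥ 8 gives C(4,3) = 4; x_2 ≥ 9 gives C(3,3) = 1; x_3 ≥ 6 gives C(6,3) = 20; x_4 ≥ 6 gives C(6,3) = 20. Together 45.
No two caps can be exceeded simultaneously, so the pair terms are all 0.
By inclusion–exclusion the count is 220 − 45 + 0 = 175.

175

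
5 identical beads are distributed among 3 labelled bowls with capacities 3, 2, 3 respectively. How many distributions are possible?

Ignoring the caps, the number of non-negative solutions to x_1+…+x_3 = 5 is C(7,2) = 21.
Subtract solutions that violate a single cap (substitute x_i' = x_i − (cap_i+1)): x_1 ≥ 4 gives C(3,2) = 3; x_2 ≥ 3 gives C(4,2) = 6; x_3 ≥ 4 gives C(3,2) = 3. Together 12.
No two caps can be exceeded simultaneously, so the pair terms are all 0.
By inclusion–exclusion the count is 21 − 12 + 0 = 9.

9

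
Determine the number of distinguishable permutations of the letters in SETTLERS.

Letter multiplicities in SETTLERS: E×2, L×1, R×1, S×2, T×2.
So there are 8! / (2!·2!·2!) = 5040 distinguishable arrangements.

5040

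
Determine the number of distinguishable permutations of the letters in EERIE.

The 5 letters of EERIE have repeats: E appearing 3 times.
Dividing 5! = 120 by 3! = 6 for the repeated letters gives 20.

20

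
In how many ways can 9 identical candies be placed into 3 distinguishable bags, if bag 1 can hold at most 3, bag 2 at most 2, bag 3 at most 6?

Without the upper bounds there are C(11,2) = 55 ways to split 9 among 3 bags.
Subtract solutions that violate a single cap (substitute x_i' = x_i − (cap_i+1)): x_1 ≥ 4 gives C(7,2) = 21; x_2 ≥ 3 gives C(8,2) = 28; x_3 ≥ 7 gives C(4,2) = 6. Together 55.
Add back pairs where two caps are both exceeded: 6 + 0 + 0 = 6.
By inclusion–exclusion the count is 55 − 55 + 6 = 6.

6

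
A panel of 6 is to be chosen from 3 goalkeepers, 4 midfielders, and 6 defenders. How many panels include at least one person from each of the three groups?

Total 6-person selections from all 13: C(13,6) = 1716.
Selections missing a whole group: no goalkeepers → C(10,6) = 210; no midfielders → C(9,6) = 84; no defenders → C(7,6) = 7.
Add back selections omitting two groups (i.e. drawn from a single group): C(3,6) + C(4,6) + C(6,6) = 1.
By inclusion–exclusion: 1716 − 301 + 1 = 1416.

1416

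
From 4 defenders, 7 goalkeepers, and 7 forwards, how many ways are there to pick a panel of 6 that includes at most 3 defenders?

18473

Split by how many defenders are chosen (0 through 3).
Sum: C(4,0)·C(14,6) + C(4,1)·C(14,5) + C(4,2)·C(14,4) + C(4,3)·C(14,3) = 3003 + 8008 + 6006 + 1456 = 18473.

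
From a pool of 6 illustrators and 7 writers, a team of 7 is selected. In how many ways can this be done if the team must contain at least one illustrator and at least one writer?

1715

With no constraint there are C(13,7) = 1716 possible selections.
Selections missing a whole group: no illustrators → C(7,7) = 1; no writers → C(6,7) = 0.
Both groups omitted at once is impossible, so 1716 − 1 = 1715.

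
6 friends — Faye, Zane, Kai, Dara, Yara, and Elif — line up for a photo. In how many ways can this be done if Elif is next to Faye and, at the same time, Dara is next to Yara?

96

Treat {Elif,Faye} as one block (2 orders) and {Dara,Yara} as another (2 orders).
That leaves 4 units to arrange: 2 × 2 × 4! = 4 × 24 = 96.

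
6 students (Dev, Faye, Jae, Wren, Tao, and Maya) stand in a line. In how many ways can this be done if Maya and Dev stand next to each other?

240

Glue Maya and Dev into one block (2 internal orders), leaving 5 units to arrange in a row.
So the count is 2·(5)! = 240.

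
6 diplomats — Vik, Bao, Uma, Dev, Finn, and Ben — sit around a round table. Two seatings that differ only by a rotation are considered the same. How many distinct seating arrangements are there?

Seat Vik anywhere (absorbing the rotational symmetry), then permute the other 5: (5)! = 120.

120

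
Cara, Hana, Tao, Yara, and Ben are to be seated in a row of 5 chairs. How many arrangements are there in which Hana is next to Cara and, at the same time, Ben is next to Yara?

24

Treat {Hana,Cara} as one block (2 orders) and {Ben,Yara} as another (2 orders).
That leaves 3 units to arrange: 2 × 2 × 3! = 4 × 6 = 24.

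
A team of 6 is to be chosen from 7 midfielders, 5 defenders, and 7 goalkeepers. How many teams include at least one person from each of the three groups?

With no constraint there are C(19,6) = 27132 possible selections.
Selections missing a whole group: no midfielders → C(12,6) = 924; no defenders → C(14,6) = 3003; no goalkeepers → C(12,6) = 924.
Add back selections omitting two groups (i.e. drawn from a single group): C(7,6) + C(5,6) + C(7,6) = 14.
By inclusion–exclusion: 27132 − 4851 + 14 = 22295.

22295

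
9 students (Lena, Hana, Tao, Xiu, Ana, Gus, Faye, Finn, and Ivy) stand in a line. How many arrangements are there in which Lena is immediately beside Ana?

Treat {Lena, Ana} as a single unit. There are 8 units to order, and the pair itself can be ordered 2 ways.
So the count is 2·(8)! = 80640.

80640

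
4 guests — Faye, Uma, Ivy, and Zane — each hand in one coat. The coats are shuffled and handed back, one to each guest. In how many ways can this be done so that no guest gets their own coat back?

Count assignments avoiding every fixed point. For any j of the 4 guests fixed to their own coat, the other 4−j can be arranged in (4−j)! ways.
By inclusion–exclusion this is Σ_{j=0}^{4} (−1)^j C(4,j)·(4−j)!.
Computing: 24 − 24 + 12 − 4 + 1 = 9.

9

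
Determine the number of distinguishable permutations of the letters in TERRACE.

TERRACE has 7 letters with E appearing twice and R appearing twice.
So there are 7! / (2!·2!) = 1260 distinguishable arrangements.

1260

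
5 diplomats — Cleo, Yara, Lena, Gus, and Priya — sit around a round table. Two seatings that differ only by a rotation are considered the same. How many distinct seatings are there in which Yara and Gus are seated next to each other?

12

Glue Yara and Gus into a block (2 internal orders). Seating 4 units around a circle gives (3)! arrangements.
So 2 × (3)! = 2 × 6 = 12.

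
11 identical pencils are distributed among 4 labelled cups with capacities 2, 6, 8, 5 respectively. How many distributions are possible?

112

Without the upper bounds there are C(14,3) = 364 ways to split 11 among 4 cups.
Subtract solutions that violate a single cap (substitute x_i' = x_i − (cap_i+1)): x_1 ≥ 3 gives C(11,3) = 165; x_2 ≥ 7 gives C(7,3) = 35; x_3 ≥ 9 gives C(5,3) = 10; x_4 ≥ 6 gives C(8,3) = 56. Together 266.
Add back pairs where two caps are both exceeded: 4 + 0 + 10 + 0 + 0 + 0 = 14.
By inclusion–exclusion the count is 364 − 266 + 14 = 112.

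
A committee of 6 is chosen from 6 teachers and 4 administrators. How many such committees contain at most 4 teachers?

185

Split by how many teachers are chosen (0 through 4).
Sum: C(6,0)·C(4,6) + C(6,1)·C(4,5) + C(6,2)·C(4,4) + C(6,3)·C(4,3) + C(6,4)·C(4,2) = 0 + 0 + 15 + 80 + 90 = 185.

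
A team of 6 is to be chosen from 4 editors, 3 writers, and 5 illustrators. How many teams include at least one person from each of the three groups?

Unrestricted: C(12,6) = 924 ways to pick any 6 of the 12.
Selections missing a whole group: no editors → C(8,6) = 28; no writers → C(9,6) = 84; no illustrators → C(7,6) = 7.
Add back selections omitting two groups (i.e. drawn from a single group): C(4,6) + C(3,6) + C(5,6) = 0.
By inclusion–exclusion: 924 − 119 + 0 = 805.

805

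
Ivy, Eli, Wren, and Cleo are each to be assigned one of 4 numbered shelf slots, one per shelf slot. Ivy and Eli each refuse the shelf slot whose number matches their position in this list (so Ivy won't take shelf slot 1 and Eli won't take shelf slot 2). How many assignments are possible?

14

Let Aᵢ (for i ∈ {1, 2}) be the placements that put person i in their forbidden shelf slot. Any j of these fix j positions, leaving (4−j)! ways to fill the rest, and there are C(2,j) ways to pick which j.
By inclusion–exclusion, the number of valid placements is Σ_{j=0}^{2} (−1)^j C(2,j)·(4−j)!.
Computing: 24 − 12 + 2 = 14.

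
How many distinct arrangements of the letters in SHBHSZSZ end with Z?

With the last slot taken by Z, it remains to arrange the other 7 letters (SHBHSSZ).
Those 7 letters have H appearing twice and S appearing 3 times, giving (7)!/(3!·2!) = 420.

420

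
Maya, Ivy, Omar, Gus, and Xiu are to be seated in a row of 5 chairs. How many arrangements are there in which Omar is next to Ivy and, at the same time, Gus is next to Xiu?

24

Treat {Omar,Ivy} as one block (2 orders) and {Gus,Xiu} as another (2 orders).
That leaves 3 units to arrange: 2 × 2 × 3! = 4 × 6 = 24.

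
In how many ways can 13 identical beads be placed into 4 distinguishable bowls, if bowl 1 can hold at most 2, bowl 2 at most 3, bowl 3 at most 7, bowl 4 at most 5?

30

Without the upper bounds there are C(16,3) = 560 ways to split 13 among 4 bowls.
Subtract solutions that violate a single cap (substitute x_i' = x_i − (cap_i+1)): x_1 ≥ 3 gives C(13,3) = 286; x_2 ≥ 4 gives C(12,3) = 220; x_3 ≥ 8 gives C(8,3) = 56; x_4 ≥ 6 gives C(10,3) = 120. Together 682.
Add back pairs where two caps are both exceeded: 84 + 10 + 35 + 4 + 20 + 0 = 153.
Subtract triples: 0 + 1 + 0 + 0 = 1.
By inclusion–exclusion the count is 560 − 682 + 153 − 1 = 30.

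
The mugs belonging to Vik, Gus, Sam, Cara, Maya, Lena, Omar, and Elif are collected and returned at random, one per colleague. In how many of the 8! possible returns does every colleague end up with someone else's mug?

Let Aᵢ be the assignments in which colleague i gets their own mug. We want the size of the complement of A₁∪…∪A_8.
By inclusion–exclusion this is Σ_{j=0}^{8} (−1)^j C(8,j)·(8−j)!.
Computing: 40320 − 40320 + 20160 − 6720 + 1680 − 336 + 56 − 8 + 1 = 14833.

14833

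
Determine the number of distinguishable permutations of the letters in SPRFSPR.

630

SPRFSPR has 7 letters with P appearing twice, R appearing twice, and S appearing twice.
So there are 7! / (2!·2!·2!) = 630 distinguishable arrangements.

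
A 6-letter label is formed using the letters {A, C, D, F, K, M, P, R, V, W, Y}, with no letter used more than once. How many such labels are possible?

332640

This is a permutation of 6 out of 11: P(11,6) = 11!/5!.
That product is 11 × 10 × 9 × 8 × 7 × 6 = 332640.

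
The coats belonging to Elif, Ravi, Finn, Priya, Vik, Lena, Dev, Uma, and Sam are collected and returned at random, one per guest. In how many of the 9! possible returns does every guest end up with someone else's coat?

133496

This is the derangement count D_9: permutations of 9 items with no fixed point.
By inclusion–exclusion this is Σ_{j=0}^{9} (−1)^j C(9,j)·(9−j)!.
Computing: 362880 − 362880 + 181440 − 60480 + 15120 − 3024 + 504 − 72 + 9 − 1 = 133496.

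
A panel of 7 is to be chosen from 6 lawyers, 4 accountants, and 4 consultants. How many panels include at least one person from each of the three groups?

With no constraint there are C(14,7) = 3432 possible selections.
Selections missing a whole group: no lawyers → C(8,7) = 8; no accountants → C(10,7) = 120; no consultants → C(10,7) = 120.
Add back selections omitting two groups (i.e. drawn from a single group): C(6,7) + C(4,7) + C(4,7) = 0.
By inclusion–exclusion: 3432 − 248 + 0 = 3184.

3184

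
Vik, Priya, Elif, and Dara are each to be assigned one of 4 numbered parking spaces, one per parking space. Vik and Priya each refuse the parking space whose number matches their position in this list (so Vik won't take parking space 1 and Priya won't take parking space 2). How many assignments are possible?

Let Aᵢ (for i ∈ {1, 2}) be the placements that put person i in their forbidden parking space. Any j of these fix j positions, leaving (4−j)! ways to fill the rest, and there are C(2,j) ways to pick which j.
By inclusion–exclusion, the number of valid placements is Σ_{j=0}^{2} (−1)^j C(2,j)·(4−j)!.
Computing: 24 − 12 + 2 = 14.

14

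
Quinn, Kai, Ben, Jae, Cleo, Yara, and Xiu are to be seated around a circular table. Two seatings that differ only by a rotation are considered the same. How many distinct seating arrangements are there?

720

Around a circle, 7 distinct people have 7!/7 = (6)! = 720 rotationally distinct seatings.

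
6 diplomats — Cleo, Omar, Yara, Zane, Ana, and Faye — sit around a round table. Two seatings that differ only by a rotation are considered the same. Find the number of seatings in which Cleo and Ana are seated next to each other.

48

Treat {Cleo, Ana} as one unit (2 internal orders) and seat the resulting 5 units around the table: (4)! circular arrangements.
So 2 × (4)! = 2 × 24 = 48.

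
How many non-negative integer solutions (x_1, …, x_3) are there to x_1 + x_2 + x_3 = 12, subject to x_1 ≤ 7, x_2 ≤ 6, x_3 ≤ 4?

20

Ignoring the caps, the number of non-negative solutions to x_1+…+x_3 = 12 is C(14,2) = 91.
Subtract solutions that violate a single cap (substitute x_i' = x_i − (cap_i+1)): x_1 ≥ 8 gives C(6,2) = 15; x_2 ≥ 7 gives C(7,2) = 21; x_3 ≥ 5 gives C(9,2) = 36. Together 72.
Add back pairs where two caps are both exceeded: 0 + 0 + 1 = 1.
By inclusion–exclusion the count is 91 − 72 + 1 = 20.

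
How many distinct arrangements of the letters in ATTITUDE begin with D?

840

Fix D in the first position and arrange the remaining 7 letters.
Those 7 letters have T appearing 3 times, giving (7)!/(3!) = 840.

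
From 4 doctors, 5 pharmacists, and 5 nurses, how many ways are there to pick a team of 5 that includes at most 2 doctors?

1812

Split by how many doctors are chosen (0 through 2).
Sum: C(4,0)·C(10,5) + C(4,1)·C(10,4) + C(4,2)·C(10,3) = 252 + 840 + 720 = 1812.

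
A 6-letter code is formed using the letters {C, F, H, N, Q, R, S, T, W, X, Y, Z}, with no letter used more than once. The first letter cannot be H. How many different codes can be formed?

609840

The first letter has 12−1 = 11 choices (anything except H).
The remaining 5 letters are filled from the other 11 symbols without repetition: 11 × 10 × 9 × 8 × 7 = 55440.
Total: 11 × 55440 = 609840.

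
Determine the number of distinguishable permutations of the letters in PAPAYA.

Letter multiplicities in PAPAYA: A×3, P×2, Y×1.
So there are 6! / (3!·2!) = 60 distinguishable arrangements.

60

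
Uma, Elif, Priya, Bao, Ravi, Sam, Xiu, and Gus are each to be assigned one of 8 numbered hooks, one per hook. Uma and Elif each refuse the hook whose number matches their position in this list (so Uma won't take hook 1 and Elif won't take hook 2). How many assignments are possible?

30960

Let Aᵢ (for i ∈ {1, 2}) be the placements that put person i in their forbidden hook. Any j of these fix j positions, leaving (8−j)! ways to fill the rest, and there are C(2,j) ways to pick which j.
By inclusion–exclusion, the number of valid placements is Σ_{j=0}^{2} (−1)^j C(2,j)·(8−j)!.
Computing: 40320 − 10080 + 720 = 30960.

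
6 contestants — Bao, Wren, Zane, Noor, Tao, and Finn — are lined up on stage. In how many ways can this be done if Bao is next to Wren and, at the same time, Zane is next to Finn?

Treat {Bao,Wren} as one block (2 orders) and {Zane,Finn} as another (2 orders).
That leaves 4 units to arrange: 2 × 2 × 4! = 4 × 24 = 96.

96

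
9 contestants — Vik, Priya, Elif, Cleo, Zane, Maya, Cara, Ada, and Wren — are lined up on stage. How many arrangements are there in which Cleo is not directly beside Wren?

There are 9! = 362880 arrangements in all. If Cleo and Wren are adjacent, merging them into one block gives 2·(8)! = 80640 arrangements.
So 362880 − 80640 = 282240 arrangements keep them apart.

282240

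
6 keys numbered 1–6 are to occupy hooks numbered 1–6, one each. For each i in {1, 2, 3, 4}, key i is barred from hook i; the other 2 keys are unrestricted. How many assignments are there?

362

Let Aᵢ (for 1 ≤ i ≤ 4) be the placements that put key i in its forbidden hook. Any j of these fix j positions, leaving (6−j)! ways to fill the rest, and there are C(4,j) ways to pick which j.
By inclusion–exclusion, the number of valid placements is Σ_{j=0}^{4} (−1)^j C(4,j)·(6−j)!.
Computing: 720 − 480 + 144 − 24 + 2 = 362.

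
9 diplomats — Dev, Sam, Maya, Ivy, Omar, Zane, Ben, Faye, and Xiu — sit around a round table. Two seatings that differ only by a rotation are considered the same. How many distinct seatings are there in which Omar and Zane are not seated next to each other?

Without the restriction there are (8)! = 40320 seatings.
Seatings with Omar beside Zane: treat them as a block with 2 internal orders, giving 2 × (7)! = 10080.
Subtracting, 40320 − 10080 = 30240.

30240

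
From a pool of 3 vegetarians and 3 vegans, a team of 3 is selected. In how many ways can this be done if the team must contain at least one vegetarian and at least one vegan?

18

Total 3-person selections from all 6: C(6,3) = 20.
Subtract selections that omit an entire group: no vegetarians → C(3,3) = 1; no vegans → C(3,3) = 1.
Both groups omitted at once is impossible, so 20 − 2 = 18.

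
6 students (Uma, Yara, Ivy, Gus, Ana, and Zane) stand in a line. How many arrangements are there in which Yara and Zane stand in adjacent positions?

Glue Yara and Zane into one block (2 internal orders), leaving 5 units to arrange in a row.
So the count is 2·(5)! = 240.

240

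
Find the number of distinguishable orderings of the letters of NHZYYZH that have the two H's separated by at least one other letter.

There are 7!/(2!·2!·2!) = 630 arrangements of NHZYYZH in total.
If the two H's are adjacent, glue them into one block, leaving 6 items to arrange: (6)!/(2!·2!) = 180 ways.
Hence 630 − 180 = 450.

450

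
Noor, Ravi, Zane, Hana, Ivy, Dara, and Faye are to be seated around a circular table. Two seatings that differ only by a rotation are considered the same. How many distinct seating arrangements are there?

720

Fix one person's seat to break rotational symmetry; the remaining 6 people can be arranged in (6)! = 720 ways.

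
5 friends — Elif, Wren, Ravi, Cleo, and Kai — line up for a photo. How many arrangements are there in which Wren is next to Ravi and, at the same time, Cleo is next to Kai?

24

Treat {Wren,Ravi} as one block (2 orders) and {Cleo,Kai} as another (2 orders).
That leaves 3 units to arrange: 2 × 2 × 3! = 4 × 6 = 24.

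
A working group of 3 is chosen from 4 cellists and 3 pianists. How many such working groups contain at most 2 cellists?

31

Split by how many cellists are chosen (0 through 2).
Sum: C(4,0)·C(3,3) + C(4,1)·C(3,2) + C(4,2)·C(3,1) = 1 + 12 + 18 = 31.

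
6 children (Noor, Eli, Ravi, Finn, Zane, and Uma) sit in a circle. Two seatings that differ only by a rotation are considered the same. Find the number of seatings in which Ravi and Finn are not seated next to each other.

Without the restriction there are (5)! = 120 seatings.
Those with Ravi next to Finn: fuse the pair into one unit and seat 5 units around a circle — 2·(4)! = 48.
Subtracting, 120 − 48 = 72.

72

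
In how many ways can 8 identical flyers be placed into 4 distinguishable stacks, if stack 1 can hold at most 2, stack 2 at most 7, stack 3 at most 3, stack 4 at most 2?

By stars and bars, unrestricted non-negative solutions to x_1+…+x_4 = 8 number C(8+3,3) = 165.
Subtract solutions that violate a single cap (substitute x_i' = x_i − (cap_i+1)): x_1 ≥ 3 gives C(8,3) = 56; x_2 ≥ 8 gives C(3,3) = 1; x_3 ≥ 4 gives C(7,3) = 35; x_4 ≥ 3 gives C(8,3) = 56. Together 148.
Add back pairs where two caps are both exceeded: 0 + 4 + 10 + 0 + 0 + 4 = 18.
By inclusion–exclusion the count is 165 − 148 + 18 = 35.

35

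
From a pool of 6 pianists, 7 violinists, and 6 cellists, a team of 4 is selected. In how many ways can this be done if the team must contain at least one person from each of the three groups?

With no constraint there are C(19,4) = 3876 possible selections.
Selections missing a whole group: no pianists → C(13,4) = 715; no violinists → C(12,4) = 495; no cellists → C(13,4) = 715.
Add back selections omitting two groups (i.e. drawn from a single group): C(6,4) + C(7,4) + C(6,4) = 65.
By inclusion–exclusion: 3876 − 1925 + 65 = 2016.

2016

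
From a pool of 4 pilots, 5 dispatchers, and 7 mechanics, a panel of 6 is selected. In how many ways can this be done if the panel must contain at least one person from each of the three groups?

Unrestricted: C(16,6) = 8008 ways to pick any 6 of the 16.
Subtract selections that omit an entire group: no pilots → C(12,6) = 924; no dispatchers → C(11,6) = 462; no mechanics → C(9,6) = 84.
Add back selections omitting two groups (i.e. drawn from a single group): C(4,6) + C(5,6) + C(7,6) = 7.
By inclusion–exclusion: 8008 − 1470 + 7 = 6545.

6545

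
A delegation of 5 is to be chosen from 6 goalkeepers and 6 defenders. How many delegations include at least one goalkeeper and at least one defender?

Unrestricted: C(12,5) = 792 ways to pick any 5 of the 12.
Subtract selections that omit an entire group: no goalkeepers → C(6,5) = 6; no defenders → C(6,5) = 6.
Both groups omitted at once is impossible, so 792 − 12 = 780.

780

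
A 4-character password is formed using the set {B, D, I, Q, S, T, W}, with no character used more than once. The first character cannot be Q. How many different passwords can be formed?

The first character has 7−1 = 6 choices (anything except Q).
The remaining 3 characters are filled from the other 6 symbols without repetition: 6 × 5 × 4 = 120.
Total: 6 × 120 = 720.

720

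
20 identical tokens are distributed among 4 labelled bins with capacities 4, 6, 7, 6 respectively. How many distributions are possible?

Without the upper bounds there are C(23,3) = 1771 ways to split 20 among 4 bins.
Subtract solutions that violate a single cap (substitute x_i' = x_i − (cap_i+1)): x_1 ≥ 5 gives C(18,3) = 816; x_2 ≥ 7 gives C(16,3) = 560; x_3 ≥ 8 gives C(15,3) = 455; x_4 ≥ 7 gives C(16,3) = 560. Together 2391.
Add back pairs where two caps are both exceeded: 165 + 120 + 165 + 56 + 84 + 56 = 646.
Subtract triples: 1 + 4 + 1 + 0 = 6.
By inclusion–exclusion the count is 1771 − 2391 + 646 − 6 = 20.

20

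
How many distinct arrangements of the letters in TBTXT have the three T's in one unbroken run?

Treat the 3 copies of T as a single block. The multiset to arrange is then {TTT, B, X}, 3 items in all.
All 3 items are distinct, so there are (3)! = 6 arrangements.

6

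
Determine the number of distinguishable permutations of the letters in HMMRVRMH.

HMMRVRMH has 8 letters with H appearing twice, M appearing 3 times, and R appearing twice.
Dividing 8! = 40320 by 3!·2!·2! = 24 for the repeated letters gives 1680.

1680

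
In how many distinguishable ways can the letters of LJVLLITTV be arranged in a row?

15120

The 9 letters of LJVLLITTV have repeats: L appearing 3 times, T appearing twice, and V appearing twice.
So there are 9! / (3!·2!·2!) = 15120 distinguishable arrangements.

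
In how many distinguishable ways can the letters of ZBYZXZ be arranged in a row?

120

ZBYZXZ has 6 letters with Z appearing 3 times.
Dividing 6! = 720 by 3! = 6 for the repeated letters gives 120.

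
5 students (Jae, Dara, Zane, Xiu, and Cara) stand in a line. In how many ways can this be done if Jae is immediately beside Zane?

48

Place the 3 others and the Jae-Zane pair as 4 objects in a line; the pair has 2 internal arrangements.
So the count is 2·(4)! = 48.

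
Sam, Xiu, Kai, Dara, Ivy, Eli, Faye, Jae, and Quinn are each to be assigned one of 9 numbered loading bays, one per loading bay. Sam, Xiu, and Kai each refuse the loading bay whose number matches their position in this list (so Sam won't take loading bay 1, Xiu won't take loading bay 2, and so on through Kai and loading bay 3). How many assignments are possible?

Let Aᵢ (for i ∈ {1, 2, 3}) be the placements that put person i in their forbidden loading bay. Any j of these fix j positions, leaving (9−j)! ways to fill the rest, and there are C(3,j) ways to pick which j.
By inclusion–exclusion, the number of valid placements is Σ_{j=0}^{3} (−1)^j C(3,j)·(9−j)!.
Computing: 362880 − 120960 + 15120 − 720 = 256320.

256320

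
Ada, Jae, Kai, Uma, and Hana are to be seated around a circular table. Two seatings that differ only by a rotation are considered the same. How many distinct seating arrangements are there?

Around a circle, 5 distinct people have 5!/5 = (4)! = 24 rotationally distinct seatings.

24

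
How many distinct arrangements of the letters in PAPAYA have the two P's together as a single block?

20

Treat the 2 copies of P as a single block. The multiset to arrange is then {PP, A, A, A, Y}, 5 items in all.
That gives (5)!/(3!) = 20 arrangements.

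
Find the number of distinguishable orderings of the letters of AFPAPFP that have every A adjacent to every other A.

Treat the 2 copies of A as a single block. The multiset to arrange is then {AA, F, F, P, P, P}, 6 items in all.
That gives (6)!/(3!·2!) = 60 arrangements.

60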